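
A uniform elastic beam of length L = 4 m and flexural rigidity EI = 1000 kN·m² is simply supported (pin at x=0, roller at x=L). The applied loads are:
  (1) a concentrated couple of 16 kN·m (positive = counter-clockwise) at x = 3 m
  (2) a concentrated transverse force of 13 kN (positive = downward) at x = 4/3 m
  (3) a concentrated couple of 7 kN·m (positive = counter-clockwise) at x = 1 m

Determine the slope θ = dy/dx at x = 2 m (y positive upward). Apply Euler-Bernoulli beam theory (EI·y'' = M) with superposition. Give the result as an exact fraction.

θ(2) = 419/648000 rad

Load 1 — applied couple M₀=16 kN·m at a=3 m (b=L-a=1):
  θ_1 = (M₀x²/(2L)+C₁)/EI  [x≤a] with C₁=M₀(3b²-L²)/(6L)=-26/3 = (16·2²/(2·4)+(-26/3))/1000 = -1/1500 rad
Load 2 — point force P=13 kN at a=4/3 m (b=L-a=8/3):
  θ_2 = -Pa(2L²-6Lx+3x²+a²)/(6LEI)  [x>a] = -13·(4/3)·(2·4²-6·4·2+3·2²+(4/3)²)/(6·4·1000) = 13/8100 rad
Load 3 — applied couple M₀=7 kN·m at a=1 m (b=L-a=3):
  θ_3 = (M₀x²/(2L)-M₀(x-a)+C₁)/EI  [x>a] with C₁=M₀(3b²-L²)/(6L)=77/24 = (7·2²/(2·4)-7·(2-1)+(77/24))/1000 = -7/24000 rad
Superposition: θ = Σ θ_i = 419/648000 rad ≈ 0.000647 rad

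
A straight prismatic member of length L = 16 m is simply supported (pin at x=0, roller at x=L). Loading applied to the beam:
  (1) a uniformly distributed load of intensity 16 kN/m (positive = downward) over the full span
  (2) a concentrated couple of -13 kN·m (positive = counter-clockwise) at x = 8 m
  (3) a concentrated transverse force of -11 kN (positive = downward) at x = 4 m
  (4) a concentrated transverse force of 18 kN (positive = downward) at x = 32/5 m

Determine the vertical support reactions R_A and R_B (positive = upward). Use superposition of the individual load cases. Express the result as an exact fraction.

Load 1 — uniform load w=16 kN/m over full span:
  R_A = wL/2 = 16·16/2 = 128 kN
  R_B = wL/2 = 16·16/2 = 128 kN
Load 2 — applied couple M₀=-13 kN·m at a=8 m (b=L-a=8):
  R_A = M₀/L = (-13)/16 = -13/16 kN
  R_B = -M₀/L = -(-13)/16 = 13/16 kN
Load 3 — point force P=-11 kN at a=4 m (b=L-a=12):
  R_A = Pb/L = (-11)·12/16 = -33/4 kN
  R_B = Pa/L = (-11)·4/16 = -11/4 kN
Load 4 — point force P=18 kN at a=32/5 m (b=L-a=48/5):
  R_A = Pb/L = 18·(48/5)/16 = 54/5 kN
  R_B = Pa/L = 18·(32/5)/16 = 36/5 kN
Superposition: R_A = 10379/80 kN, R_B = 10661/80 kN

R_A = 10379/80 kN, R_B = 10661/80 kN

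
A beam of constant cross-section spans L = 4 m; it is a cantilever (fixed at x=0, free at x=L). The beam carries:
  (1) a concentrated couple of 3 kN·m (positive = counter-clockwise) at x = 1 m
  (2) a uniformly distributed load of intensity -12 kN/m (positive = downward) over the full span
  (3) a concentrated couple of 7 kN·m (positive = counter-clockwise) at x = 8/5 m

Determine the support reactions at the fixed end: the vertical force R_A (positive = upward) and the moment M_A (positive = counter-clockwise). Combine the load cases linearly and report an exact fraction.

Load 1 — applied couple M₀=3 kN·m at a=1 m (b=L-a=3):
  R_A = 0 kN
  M_A = -M₀ = -3 kN·m
Load 2 — uniform load w=-12 kN/m over full span:
  R_A = wL = (-12)·4 = -48 kN
  M_A = wL²/2 = (-12)·4²/2 = -96 kN·m
Load 3 — applied couple M₀=7 kN·m at a=8/5 m (b=L-a=12/5):
  R_A = 0 kN
  M_A = -M₀ = -7 kN·m
Superposition: R_A = -48 kN, M_A = -106 kN·m

R_A = -48 kN, M_A = -106 kN·m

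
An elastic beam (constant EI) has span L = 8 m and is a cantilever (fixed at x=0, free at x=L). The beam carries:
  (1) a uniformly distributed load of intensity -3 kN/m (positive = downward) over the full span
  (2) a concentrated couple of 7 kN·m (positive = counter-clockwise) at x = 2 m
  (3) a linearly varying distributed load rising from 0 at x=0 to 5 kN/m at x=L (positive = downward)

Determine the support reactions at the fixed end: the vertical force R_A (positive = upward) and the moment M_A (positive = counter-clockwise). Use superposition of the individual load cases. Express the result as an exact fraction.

Load 1 — uniform load w=-3 kN/m over full span:
  R_A = wL = (-3)·8 = -24 kN
  M_A = wL²/2 = (-3)·8²/2 = -96 kN·m
Load 2 — applied couple M₀=7 kN·m at a=2 m (b=L-a=6):
  R_A = 0 kN
  M_A = -M₀ = -7 kN·m
Load 3 — triangular load w₀=5 kN/m (0→w₀ over full span):
  R_A = w₀L/2 = 5·8/2 = 20 kN
  M_A = w₀L²/3 = 5·8²/3 = 320/3 kN·m
Superposition: R_A = -4 kN, M_A = 11/3 kN·m

R_A = -4 kN, M_A = 11/3 kN·m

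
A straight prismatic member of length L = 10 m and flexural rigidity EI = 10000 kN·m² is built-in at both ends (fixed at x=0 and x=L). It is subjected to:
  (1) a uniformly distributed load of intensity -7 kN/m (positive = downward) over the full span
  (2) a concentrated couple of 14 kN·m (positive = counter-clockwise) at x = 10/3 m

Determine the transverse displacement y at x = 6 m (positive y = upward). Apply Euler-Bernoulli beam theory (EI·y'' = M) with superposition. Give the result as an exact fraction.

Load 1 — uniform load w=-7 kN/m over full span:
  y_1 = -wx²(L-x)²/(24EI) = -(-7)·6²·(10-6)²/(24·10000) = 21/1250 m
Load 2 — applied couple M₀=14 kN·m at a=10/3 m (b=L-a=20/3):
  y_2 = (R_Ax³/6 - M_Ax²/2 - M₀(x-a)²/2)/EI  [x>a] with R_A=28/15, M_A=0 = ((28/15)·6³/6 - 0·6²/2 - 14·(6-(10/3))²/2)/10000 = 49/28125 m
Superposition: y = Σ y_i = 1043/56250 m ≈ 0.018542 m

y(6) = 1043/56250 m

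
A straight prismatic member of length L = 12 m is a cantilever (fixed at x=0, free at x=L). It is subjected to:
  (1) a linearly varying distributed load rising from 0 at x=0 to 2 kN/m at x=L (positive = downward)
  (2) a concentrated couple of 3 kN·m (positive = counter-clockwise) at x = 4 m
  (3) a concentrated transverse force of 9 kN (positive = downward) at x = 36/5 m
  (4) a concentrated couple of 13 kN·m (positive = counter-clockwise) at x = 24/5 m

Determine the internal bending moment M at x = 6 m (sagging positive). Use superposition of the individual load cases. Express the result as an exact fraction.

Load 1 — triangular load w₀=2 kN/m (0→w₀ over full span):
  M_1 = w₀Lx/2 - w₀L²/3 - w₀x³/(6L) = 2·12·6/2 - 2·12²/3 - 2·6³/(6·12) = -30 kN·m
Load 2 — applied couple M₀=3 kN·m at a=4 m (b=L-a=8):
  M_2 = 0  [x>a] = 0 kN·m
Load 3 — point force P=9 kN at a=36/5 m (b=L-a=24/5):
  M_3 = -P(a-x)  [x≤a] = -9·((36/5)-6) = -54/5 kN·m
Load 4 — applied couple M₀=13 kN·m at a=24/5 m (b=L-a=36/5):
  M_4 = 0  [x>a] = 0 kN·m
Superposition: M = Σ M_i = -204/5 kN·m ≈ -40.800000 kN·m

M(6) = -204/5 kN·m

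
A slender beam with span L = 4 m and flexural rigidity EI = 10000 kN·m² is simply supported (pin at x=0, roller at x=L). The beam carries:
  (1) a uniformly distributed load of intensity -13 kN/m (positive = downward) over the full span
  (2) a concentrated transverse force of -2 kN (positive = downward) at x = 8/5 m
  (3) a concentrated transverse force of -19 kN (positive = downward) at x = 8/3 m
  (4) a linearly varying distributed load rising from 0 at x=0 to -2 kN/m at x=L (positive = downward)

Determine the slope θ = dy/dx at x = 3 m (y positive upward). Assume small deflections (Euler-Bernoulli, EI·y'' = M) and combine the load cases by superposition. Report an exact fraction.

θ(3) = -6395929/1620000000 rad

Load 1 — uniform load w=-13 kN/m over full span:
  θ_1 = -w(L³-6Lx²+4x³)/(24EI) = -(-13)·(4³-6·4·3²+4·3³)/(24·10000) = -143/60000 rad
Load 2 — point force P=-2 kN at a=8/5 m (b=L-a=12/5):
  θ_2 = -Pa(2L²-6Lx+3x²+a²)/(6LEI)  [x>a] = -(-2)·(8/5)·(2·4²-6·4·3+3·3²+(8/5)²)/(6·4·10000) = -87/625000 rad
Load 3 — point force P=-19 kN at a=8/3 m (b=L-a=4/3):
  θ_3 = -Pa(2L²-6Lx+3x²+a²)/(6LEI)  [x>a] = -(-19)·(8/3)·(2·4²-6·4·3+3·3²+(8/3)²)/(6·4·10000) = -1007/810000 rad
Load 4 — triangular load w₀=-2 kN/m (0→w₀ over full span):
  θ_4 = -w₀(7L⁴-30L²x²+15x⁴)/(360LEI) = -(-2)·(7·4⁴-30·4²·3²+15·3⁴)/(360·4·10000) = -1313/7200000 rad
Superposition: θ = Σ θ_i = -6395929/1620000000 rad ≈ -0.003948 rad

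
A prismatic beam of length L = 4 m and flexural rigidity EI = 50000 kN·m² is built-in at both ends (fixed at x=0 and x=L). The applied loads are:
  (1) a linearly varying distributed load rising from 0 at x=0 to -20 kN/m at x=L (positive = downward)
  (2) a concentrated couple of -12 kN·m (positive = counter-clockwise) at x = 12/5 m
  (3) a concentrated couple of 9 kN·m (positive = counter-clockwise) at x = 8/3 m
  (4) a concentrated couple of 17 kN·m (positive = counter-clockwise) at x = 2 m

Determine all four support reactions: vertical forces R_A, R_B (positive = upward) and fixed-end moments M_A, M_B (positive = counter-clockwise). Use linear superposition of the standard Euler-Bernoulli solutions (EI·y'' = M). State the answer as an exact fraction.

R_A = -1389/200 kN, M_A = -2177/300 kN·m, R_B = -6611/200 kN, M_B = 1881/100 kN·m

Load 1 — triangular load w₀=-20 kN/m (0→w₀ over full span):
  R_A = 3w₀L/20 = 3·(-20)·4/20 = -12 kN
  M_A = w₀L²/30 = (-20)·4²/30 = -32/3 kN·m
  R_B = 7w₀L/20 = 7·(-20)·4/20 = -28 kN
  M_B = -w₀L²/20 = -(-20)·4²/20 = 16 kN·m
Load 2 — applied couple M₀=-12 kN·m at a=12/5 m (b=L-a=8/5):
  R_A = 6M₀ab/L³ = 6·(-12)·(12/5)·(8/5)/4³ = -108/25 kN
  M_A = M₀b(2a-b)/L² = (-12)·(8/5)·(2·(12/5)-(8/5))/4² = -96/25 kN·m
  R_B = -6M₀ab/L³ = -6·(-12)·(12/5)·(8/5)/4³ = 108/25 kN
  M_B = M₀a(2b-a)/L² = (-12)·(12/5)·(2·(8/5)-(12/5))/4² = -36/25 kN·m
Load 3 — applied couple M₀=9 kN·m at a=8/3 m (b=L-a=4/3):
  R_A = 6M₀ab/L³ = 6·9·(8/3)·(4/3)/4³ = 3 kN
  M_A = M₀b(2a-b)/L² = 9·(4/3)·(2·(8/3)-(4/3))/4² = 3 kN·m
  R_B = -6M₀ab/L³ = -6·9·(8/3)·(4/3)/4³ = -3 kN
  M_B = M₀a(2b-a)/L² = 9·(8/3)·(2·(4/3)-(8/3))/4² = 0 kN·m
Load 4 — applied couple M₀=17 kN·m at a=2 m (b=L-a=2):
  R_A = 6M₀ab/L³ = 6·17·2·2/4³ = 51/8 kN
  M_A = M₀b(2a-b)/L² = 17·2·(2·2-2)/4² = 17/4 kN·m
  R_B = -6M₀ab/L³ = -6·17·2·2/4³ = -51/8 kN
  M_B = M₀a(2b-a)/L² = 17·2·(2·2-2)/4² = 17/4 kN·m
Superposition: R_A = -1389/200 kN, M_A = -2177/300 kN·m, R_B = -6611/200 kN, M_B = 1881/100 kN·m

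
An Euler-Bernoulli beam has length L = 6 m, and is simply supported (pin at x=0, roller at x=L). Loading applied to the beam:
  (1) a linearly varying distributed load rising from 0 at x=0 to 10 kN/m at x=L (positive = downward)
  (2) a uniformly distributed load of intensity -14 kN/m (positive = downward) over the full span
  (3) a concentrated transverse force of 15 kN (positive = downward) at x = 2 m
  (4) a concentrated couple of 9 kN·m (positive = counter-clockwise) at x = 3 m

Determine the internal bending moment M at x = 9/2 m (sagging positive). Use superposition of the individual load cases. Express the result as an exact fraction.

Load 1 — triangular load w₀=10 kN/m (0→w₀ over full span):
  M_1 = w₀Lx/6 - w₀x³/(6L) = 10·6·(9/2)/6 - 10·(9/2)³/(6·6) = 315/16 kN·m
Load 2 — uniform load w=-14 kN/m over full span:
  M_2 = wx(L-x)/2 = (-14)·(9/2)·(6-(9/2))/2 = -189/4 kN·m
Load 3 — point force P=15 kN at a=2 m (b=L-a=4):
  M_3 = Pa(L-x)/L  [x>a] = 15·2·(6-(9/2))/6 = 15/2 kN·m
Load 4 — applied couple M₀=9 kN·m at a=3 m (b=L-a=3):
  M_4 = M₀x/L - M₀  [x>a] = 9·(9/2)/6 - 9 = -9/4 kN·m
Superposition: M = Σ M_i = -357/16 kN·m ≈ -22.312500 kN·m

M(9/2) = -357/16 kN·m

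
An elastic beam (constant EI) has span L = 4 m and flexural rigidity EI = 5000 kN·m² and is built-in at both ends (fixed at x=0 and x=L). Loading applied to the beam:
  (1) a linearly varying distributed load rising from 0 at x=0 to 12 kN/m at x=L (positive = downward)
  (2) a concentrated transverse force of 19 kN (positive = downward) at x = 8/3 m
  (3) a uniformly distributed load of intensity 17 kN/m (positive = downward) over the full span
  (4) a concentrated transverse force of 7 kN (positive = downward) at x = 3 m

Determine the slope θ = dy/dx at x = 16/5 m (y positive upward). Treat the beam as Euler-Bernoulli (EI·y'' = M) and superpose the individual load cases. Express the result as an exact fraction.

Load 1 — triangular load w₀=12 kN/m (0→w₀ over full span):
  θ_1 = -w₀(2x(L-x)(L-2x)(x+2L)+x²(L-x)²)/(120LEI) = -12·(2·(16/5)·(4-(16/5))·(4-2·(16/5))·((16/5)+2·4)+(16/5)²·(4-(16/5))²)/(120·4·5000) = 256/390625 rad
Load 2 — point force P=19 kN at a=8/3 m (b=L-a=4/3):
  θ_2 = Pa²(L-x)(2bL-(3b+a)(L-x))/(2L³EI)  [x>a] = 19·(8/3)²·(4-(16/5))·(2·(4/3)·4-(3·(4/3)+(8/3))·(4-(16/5)))/(2·4³·5000) = 76/84375 rad
Load 3 — uniform load w=17 kN/m over full span:
  θ_3 = -wx(L-x)(L-2x)/(12EI) = -17·(16/5)·(4-(16/5))·(4-2·(16/5))/(12·5000) = 136/78125 rad
Load 4 — point force P=7 kN at a=3 m (b=L-a=1):
  θ_4 = Pa²(L-x)(2bL-(3b+a)(L-x))/(2L³EI)  [x>a] = 7·3²·(4-(16/5))·(2·1·4-(3·1+3)·(4-(16/5)))/(2·4³·5000) = 63/250000 rad
Superposition: θ = Σ θ_i = 598877/168750000 rad ≈ 0.003549 rad

θ(16/5) = 598877/168750000 rad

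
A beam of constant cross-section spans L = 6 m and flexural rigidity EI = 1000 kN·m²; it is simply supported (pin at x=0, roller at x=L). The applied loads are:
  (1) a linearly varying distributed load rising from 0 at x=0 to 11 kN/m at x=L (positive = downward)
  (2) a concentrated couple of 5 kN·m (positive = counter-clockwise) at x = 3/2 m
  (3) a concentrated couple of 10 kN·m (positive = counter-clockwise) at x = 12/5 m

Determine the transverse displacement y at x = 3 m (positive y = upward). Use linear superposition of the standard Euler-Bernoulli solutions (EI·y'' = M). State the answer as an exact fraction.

y(3) = -3051/40000 m

Load 1 — triangular load w₀=11 kN/m (0→w₀ over full span):
  y_1 = -w₀x(7L⁴-10L²x²+3x⁴)/(360LEI) = -11·3·(7·6⁴-10·6²·3²+3·3⁴)/(360·6·1000) = -297/3200 m
Load 2 — applied couple M₀=5 kN·m at a=3/2 m (b=L-a=9/2):
  y_2 = (M₀x³/(6L)-M₀(x-a)²/2+C₁x)/EI  [x>a] with C₁=M₀(3b²-L²)/(6L)=55/16 = (5·3³/(6·6)-5·(3-(3/2))²/2+(55/16)·3)/1000 = 27/3200 m
Load 3 — applied couple M₀=10 kN·m at a=12/5 m (b=L-a=18/5):
  y_3 = (M₀x³/(6L)-M₀(x-a)²/2+C₁x)/EI  [x>a] with C₁=M₀(3b²-L²)/(6L)=4/5 = (10·3³/(6·6)-10·(3-(12/5))²/2+(4/5)·3)/1000 = 81/10000 m
Superposition: y = Σ y_i = -3051/40000 m ≈ -0.076275 m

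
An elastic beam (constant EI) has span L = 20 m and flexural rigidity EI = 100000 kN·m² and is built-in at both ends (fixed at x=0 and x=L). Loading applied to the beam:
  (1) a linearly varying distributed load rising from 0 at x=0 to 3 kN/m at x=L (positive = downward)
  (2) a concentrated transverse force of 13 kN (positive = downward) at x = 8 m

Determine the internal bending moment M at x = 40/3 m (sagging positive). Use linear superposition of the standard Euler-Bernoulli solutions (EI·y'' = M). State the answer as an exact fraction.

Load 1 — triangular load w₀=3 kN/m (0→w₀ over full span):
  M_1 = 3w₀Lx/20 - w₀L²/30 - w₀x³/(6L) = 3·3·20·(40/3)/20 - 3·20²/30 - 3·(40/3)³/(6·20) = 560/27 kN·m
Load 2 — point force P=13 kN at a=8 m (b=L-a=12):
  M_2 = Pa²(a+3b)(L-x)/L³ - Pa²b/L²  [x>a] = 13·8²·(8+3·12)·(20-(40/3))/20³ - 13·8²·12/20² = 416/75 kN·m
Superposition: M = Σ M_i = 17744/675 kN·m ≈ 26.287407 kN·m

M(40/3) = 17744/675 kN·m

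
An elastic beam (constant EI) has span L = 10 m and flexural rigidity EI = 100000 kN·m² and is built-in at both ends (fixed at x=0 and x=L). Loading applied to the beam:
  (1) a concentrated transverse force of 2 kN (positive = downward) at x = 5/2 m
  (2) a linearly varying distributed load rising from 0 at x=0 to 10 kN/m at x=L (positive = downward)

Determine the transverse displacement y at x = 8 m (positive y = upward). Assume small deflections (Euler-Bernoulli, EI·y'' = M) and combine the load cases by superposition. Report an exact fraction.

Load 1 — point force P=2 kN at a=5/2 m (b=L-a=15/2):
  y_1 = -Pa²(L-x)²(3bL-(3b+a)(L-x))/(6L³EI)  [x>a] = -2·(5/2)²·(10-8)²·(3·(15/2)·10-(3·(15/2)+(5/2))·(10-8))/(6·10³·100000) = -7/480000 m
Load 2 — triangular load w₀=10 kN/m (0→w₀ over full span):
  y_2 = -w₀x²(L-x)²(x+2L)/(120LEI) = -10·8²·(10-8)²·(8+2·10)/(120·10·100000) = -28/46875 m
Superposition: y = Σ y_i = -7343/12000000 m ≈ -0.000612 m

y(8) = -7343/12000000 m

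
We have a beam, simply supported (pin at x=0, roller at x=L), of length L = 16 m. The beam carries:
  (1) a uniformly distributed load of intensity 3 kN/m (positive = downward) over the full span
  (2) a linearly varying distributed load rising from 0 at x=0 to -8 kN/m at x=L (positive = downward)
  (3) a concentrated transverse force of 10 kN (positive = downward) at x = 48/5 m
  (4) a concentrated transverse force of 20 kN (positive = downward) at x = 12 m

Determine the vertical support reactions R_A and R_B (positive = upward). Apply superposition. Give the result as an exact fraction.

R_A = 35/3 kN, R_B = 7/3 kN

Load 1 — uniform load w=3 kN/m over full span:
  R_A = wL/2 = 3·16/2 = 24 kN
  R_B = wL/2 = 3·16/2 = 24 kN
Load 2 — triangular load w₀=-8 kN/m (0→w₀ over full span):
  R_A = w₀L/6 = (-8)·16/6 = -64/3 kN
  R_B = w₀L/3 = (-8)·16/3 = -128/3 kN
Load 3 — point force P=10 kN at a=48/5 m (b=L-a=32/5):
  R_A = Pb/L = 10·(32/5)/16 = 4 kN
  R_B = Pa/L = 10·(48/5)/16 = 6 kN
Load 4 — point force P=20 kN at a=12 m (b=L-a=4):
  R_A = Pb/L = 20·4/16 = 5 kN
  R_B = Pa/L = 20·12/16 = 15 kN
Superposition: R_A = 35/3 kN, R_B = 7/3 kN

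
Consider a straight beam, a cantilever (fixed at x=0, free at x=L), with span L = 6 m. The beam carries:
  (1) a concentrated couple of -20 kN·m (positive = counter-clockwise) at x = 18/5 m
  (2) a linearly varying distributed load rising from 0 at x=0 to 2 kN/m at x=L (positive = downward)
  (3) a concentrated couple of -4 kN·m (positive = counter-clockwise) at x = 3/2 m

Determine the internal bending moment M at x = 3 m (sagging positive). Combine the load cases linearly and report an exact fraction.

M(3) = -55/2 kN·m

Load 1 — applied couple M₀=-20 kN·m at a=18/5 m (b=L-a=12/5):
  M_1 = M₀  [x≤a] = (-20) = -20 kN·m
Load 2 — triangular load w₀=2 kN/m (0→w₀ over full span):
  M_2 = w₀Lx/2 - w₀L²/3 - w₀x³/(6L) = 2·6·3/2 - 2·6²/3 - 2·3³/(6·6) = -15/2 kN·m
Load 3 — applied couple M₀=-4 kN·m at a=3/2 m (b=L-a=9/2):
  M_3 = 0  [x>a] = 0 kN·m
Superposition: M = Σ M_i = -55/2 kN·m ≈ -27.500000 kN·m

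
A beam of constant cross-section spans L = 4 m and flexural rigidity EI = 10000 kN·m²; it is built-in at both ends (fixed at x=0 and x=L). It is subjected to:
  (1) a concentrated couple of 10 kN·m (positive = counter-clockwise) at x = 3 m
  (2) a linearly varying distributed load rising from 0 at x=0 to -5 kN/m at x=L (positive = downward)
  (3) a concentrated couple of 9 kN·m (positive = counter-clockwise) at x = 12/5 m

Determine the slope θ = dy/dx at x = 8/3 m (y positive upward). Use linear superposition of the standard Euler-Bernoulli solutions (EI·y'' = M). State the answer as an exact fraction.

Load 1 — applied couple M₀=10 kN·m at a=3 m (b=L-a=1):
  θ_1 = (R_Ax²/2 - M_Ax)/EI  [x≤a] with R_A=45/16, M_A=25/8 = ((45/16)·(8/3)²/2 - (25/8)·(8/3))/10000 = 1/6000 rad
Load 2 — triangular load w₀=-5 kN/m (0→w₀ over full span):
  θ_2 = -w₀(2x(L-x)(L-2x)(x+2L)+x²(L-x)²)/(120LEI) = -(-5)·(2·(8/3)·(4-(8/3))·(4-2·(8/3))·((8/3)+2·4)+(8/3)²·(4-(8/3))²)/(120·4·10000) = -14/151875 rad
Load 3 — applied couple M₀=9 kN·m at a=12/5 m (b=L-a=8/5):
  θ_3 = (R_Ax²/2 - M_Ax - M₀(x-a))/EI  [x>a] with R_A=81/25, M_A=72/25 = ((81/25)·(8/3)²/2 - (72/25)·(8/3) - 9·((8/3)-(12/5)))/10000 = 9/62500 rad
Superposition: θ = Σ θ_i = 13273/60750000 rad ≈ 0.000218 rad

θ(8/3) = 13273/60750000 rad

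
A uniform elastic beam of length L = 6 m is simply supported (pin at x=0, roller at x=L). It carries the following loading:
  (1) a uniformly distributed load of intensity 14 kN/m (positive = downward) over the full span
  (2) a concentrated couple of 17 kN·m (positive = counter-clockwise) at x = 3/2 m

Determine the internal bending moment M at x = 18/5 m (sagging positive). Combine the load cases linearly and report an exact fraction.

Load 1 — uniform load w=14 kN/m over full span:
  M_1 = wx(L-x)/2 = 14·(18/5)·(6-(18/5))/2 = 1512/25 kN·m
Load 2 — applied couple M₀=17 kN·m at a=3/2 m (b=L-a=9/2):
  M_2 = M₀x/L - M₀  [x>a] = 17·(18/5)/6 - 17 = -34/5 kN·m
Superposition: M = Σ M_i = 1342/25 kN·m ≈ 53.680000 kN·m

M(18/5) = 1342/25 kN·m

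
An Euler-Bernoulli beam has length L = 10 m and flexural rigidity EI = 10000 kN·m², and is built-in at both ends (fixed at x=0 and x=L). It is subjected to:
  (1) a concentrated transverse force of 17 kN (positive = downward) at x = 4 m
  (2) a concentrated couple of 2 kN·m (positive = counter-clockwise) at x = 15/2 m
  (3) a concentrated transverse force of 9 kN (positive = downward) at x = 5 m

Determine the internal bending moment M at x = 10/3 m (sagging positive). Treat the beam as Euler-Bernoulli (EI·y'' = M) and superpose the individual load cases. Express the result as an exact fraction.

Load 1 — point force P=17 kN at a=4 m (b=L-a=6):
  M_1 = Pb²(3a+b)x/L³ - Pab²/L²  [x≤a] = 17·6²·(3·4+6)·(10/3)/10³ - 17·4·6²/10² = 306/25 kN·m
Load 2 — applied couple M₀=2 kN·m at a=15/2 m (b=L-a=5/2):
  M_2 = R_Ax - M_A  [x≤a] with R_A=9/40, M_A=5/8 = (9/40)·(10/3) - (5/8) = 1/8 kN·m
Load 3 — point force P=9 kN at a=5 m (b=L-a=5):
  M_3 = Pb²(3a+b)x/L³ - Pab²/L²  [x≤a] = 9·5²·(3·5+5)·(10/3)/10³ - 9·5·5²/10² = 15/4 kN·m
Superposition: M = Σ M_i = 3223/200 kN·m ≈ 16.115000 kN·m

M(10/3) = 3223/200 kN·m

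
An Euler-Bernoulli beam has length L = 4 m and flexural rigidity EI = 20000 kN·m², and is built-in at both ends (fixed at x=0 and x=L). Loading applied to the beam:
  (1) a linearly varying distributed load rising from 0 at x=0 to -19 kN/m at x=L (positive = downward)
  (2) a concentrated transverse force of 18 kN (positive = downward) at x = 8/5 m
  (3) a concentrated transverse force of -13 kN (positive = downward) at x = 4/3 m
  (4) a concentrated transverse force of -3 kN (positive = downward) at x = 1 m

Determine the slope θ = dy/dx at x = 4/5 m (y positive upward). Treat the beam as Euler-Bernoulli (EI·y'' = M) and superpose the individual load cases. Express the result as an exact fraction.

Load 1 — triangular load w₀=-19 kN/m (0→w₀ over full span):
  θ_1 = -w₀(2x(L-x)(L-2x)(x+2L)+x²(L-x)²)/(120LEI) = -(-19)·(2·(4/5)·(4-(4/5))·(4-2·(4/5))·((4/5)+2·4)+(4/5)²·(4-(4/5))²)/(120·4·20000) = 266/1171875 rad
Load 2 — point force P=18 kN at a=8/5 m (b=L-a=12/5):
  θ_2 = -Pb²x(2aL-(3a+b)x)/(2L³EI)  [x≤a] = -18·(12/5)²·(4/5)·(2·(8/5)·4-(3·(8/5)+(12/5))·(4/5))/(2·4³·20000) = -891/3906250 rad
Load 3 — point force P=-13 kN at a=4/3 m (b=L-a=8/3):
  θ_3 = -Pb²x(2aL-(3a+b)x)/(2L³EI)  [x≤a] = -(-13)·(8/3)²·(4/5)·(2·(4/3)·4-(3·(4/3)+(8/3))·(4/5))/(2·4³·20000) = 13/84375 rad
Load 4 — point force P=-3 kN at a=1 m (b=L-a=3):
  θ_4 = -Pb²x(2aL-(3a+b)x)/(2L³EI)  [x≤a] = -(-3)·3²·(4/5)·(2·1·4-(3·1+3)·(4/5))/(2·4³·20000) = 27/1000000 rad
Superposition: θ = Σ θ_i = 607381/3375000000 rad ≈ 0.000180 rad

θ(4/5) = 607381/3375000000 rad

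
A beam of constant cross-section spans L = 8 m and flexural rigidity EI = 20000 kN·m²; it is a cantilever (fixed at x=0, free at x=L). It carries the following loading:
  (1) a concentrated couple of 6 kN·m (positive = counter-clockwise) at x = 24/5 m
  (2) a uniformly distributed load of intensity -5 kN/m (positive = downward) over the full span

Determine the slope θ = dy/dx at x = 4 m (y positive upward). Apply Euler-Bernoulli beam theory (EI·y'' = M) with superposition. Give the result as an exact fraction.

θ(4) = 149/7500 rad

Load 1 — applied couple M₀=6 kN·m at a=24/5 m (b=L-a=16/5):
  θ_1 = M₀x/EI  [x≤a] = 6·4/20000 = 3/2500 rad
Load 2 — uniform load w=-5 kN/m over full span:
  θ_2 = -wx(x²-3Lx+3L²)/(6EI) = -(-5)·4·(4²-3·8·4+3·8²)/(6·20000) = 7/375 rad
Superposition: θ = Σ θ_i = 149/7500 rad ≈ 0.019867 rad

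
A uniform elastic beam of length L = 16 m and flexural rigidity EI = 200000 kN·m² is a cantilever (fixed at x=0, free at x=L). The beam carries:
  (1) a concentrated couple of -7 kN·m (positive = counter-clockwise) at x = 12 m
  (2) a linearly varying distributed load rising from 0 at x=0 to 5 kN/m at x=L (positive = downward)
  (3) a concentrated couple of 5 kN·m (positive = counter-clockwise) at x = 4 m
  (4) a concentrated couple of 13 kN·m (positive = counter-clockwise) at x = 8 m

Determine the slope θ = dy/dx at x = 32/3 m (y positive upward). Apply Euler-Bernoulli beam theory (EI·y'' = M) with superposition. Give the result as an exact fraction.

θ(32/3) = -145483/12150000 rad

Load 1 — applied couple M₀=-7 kN·m at a=12 m (b=L-a=4):
  θ_1 = M₀x/EI  [x≤a] = (-7)·(32/3)/200000 = -7/18750 rad
Load 2 — triangular load w₀=5 kN/m (0→w₀ over full span):
  θ_2 = (w₀Lx²/4-w₀L²x/3-w₀x⁴/(24L))/EI = (5·16·(32/3)²/4-5·16²·(32/3)/3-5·(32/3)⁴/(24·16))/200000 = -1856/151875 rad
Load 3 — applied couple M₀=5 kN·m at a=4 m (b=L-a=12):
  θ_3 = M₀a/EI  [x>a] = 5·4/200000 = 1/10000 rad
Load 4 — applied couple M₀=13 kN·m at a=8 m (b=L-a=8):
  θ_4 = M₀a/EI  [x>a] = 13·8/200000 = 13/25000 rad
Superposition: θ = Σ θ_i = -145483/12150000 rad ≈ -0.011974 rad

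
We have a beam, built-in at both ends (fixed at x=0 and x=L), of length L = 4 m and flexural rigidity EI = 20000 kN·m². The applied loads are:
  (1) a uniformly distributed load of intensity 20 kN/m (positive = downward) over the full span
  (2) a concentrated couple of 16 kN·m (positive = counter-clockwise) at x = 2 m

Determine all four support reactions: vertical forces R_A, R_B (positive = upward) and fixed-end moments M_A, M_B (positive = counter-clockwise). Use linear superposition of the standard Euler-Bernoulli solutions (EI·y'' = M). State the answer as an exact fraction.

R_A = 46 kN, M_A = 92/3 kN·m, R_B = 34 kN, M_B = -68/3 kN·m

Load 1 — uniform load w=20 kN/m over full span:
  R_A = wL/2 = 20·4/2 = 40 kN
  M_A = wL²/12 = 20·4²/12 = 80/3 kN·m
  R_B = wL/2 = 20·4/2 = 40 kN
  M_B = -wL²/12 = -20·4²/12 = -80/3 kN·m
Load 2 — applied couple M₀=16 kN·m at a=2 m (b=L-a=2):
  R_A = 6M₀ab/L³ = 6·16·2·2/4³ = 6 kN
  M_A = M₀b(2a-b)/L² = 16·2·(2·2-2)/4² = 4 kN·m
  R_B = -6M₀ab/L³ = -6·16·2·2/4³ = -6 kN
  M_B = M₀a(2b-a)/L² = 16·2·(2·2-2)/4² = 4 kN·m
Superposition: R_A = 46 kN, M_A = 92/3 kN·m, R_B = 34 kN, M_B = -68/3 kN·m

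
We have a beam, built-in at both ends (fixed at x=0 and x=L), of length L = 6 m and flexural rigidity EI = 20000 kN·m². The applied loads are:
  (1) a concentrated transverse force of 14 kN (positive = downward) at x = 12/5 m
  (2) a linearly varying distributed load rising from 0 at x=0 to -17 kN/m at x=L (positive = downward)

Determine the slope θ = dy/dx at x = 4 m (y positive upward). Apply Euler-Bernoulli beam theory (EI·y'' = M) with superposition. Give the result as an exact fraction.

Load 1 — point force P=14 kN at a=12/5 m (b=L-a=18/5):
  θ_1 = Pa²(L-x)(2bL-(3b+a)(L-x))/(2L³EI)  [x>a] = 14·(12/5)²·(6-4)·(2·(18/5)·6-(3·(18/5)+(12/5))·(6-4))/(2·6³·20000) = 49/156250 rad
Load 2 — triangular load w₀=-17 kN/m (0→w₀ over full span):
  θ_2 = -w₀(2x(L-x)(L-2x)(x+2L)+x²(L-x)²)/(120LEI) = -(-17)·(2·4·(6-4)·(6-2·4)·(4+2·6)+4²·(6-4)²)/(120·6·20000) = -119/225000 rad
Superposition: θ = Σ θ_i = -1211/5625000 rad ≈ -0.000215 rad

θ(4) = -1211/5625000 rad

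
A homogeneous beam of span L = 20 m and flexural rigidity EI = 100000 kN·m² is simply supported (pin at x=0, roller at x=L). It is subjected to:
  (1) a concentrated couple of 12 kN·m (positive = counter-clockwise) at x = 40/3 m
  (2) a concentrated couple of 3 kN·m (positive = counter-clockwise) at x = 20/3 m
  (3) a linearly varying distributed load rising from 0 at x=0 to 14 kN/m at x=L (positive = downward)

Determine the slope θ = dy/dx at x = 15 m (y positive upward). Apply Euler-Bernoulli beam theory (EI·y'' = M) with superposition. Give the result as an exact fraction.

Load 1 — applied couple M₀=12 kN·m at a=40/3 m (b=L-a=20/3):
  θ_1 = (M₀x²/(2L)-M₀(x-a)+C₁)/EI  [x>a] with C₁=M₀(3b²-L²)/(6L)=-80/3 = (12·15²/(2·20)-12·(15-(40/3))+(-80/3))/100000 = 1/4800 rad
Load 2 — applied couple M₀=3 kN·m at a=20/3 m (b=L-a=40/3):
  θ_2 = (M₀x²/(2L)-M₀(x-a)+C₁)/EI  [x>a] with C₁=M₀(3b²-L²)/(6L)=10/3 = (3·15²/(2·20)-3·(15-(20/3))+(10/3))/100000 = -23/480000 rad
Load 3 — triangular load w₀=14 kN/m (0→w₀ over full span):
  θ_3 = -w₀(7L⁴-30L²x²+15x⁴)/(360LEI) = -14·(7·20⁴-30·20²·15²+15·15⁴)/(360·20·100000) = 9191/576000 rad
Superposition: θ = Σ θ_i = 46417/2880000 rad ≈ 0.016117 rad

θ(15) = 46417/2880000 rad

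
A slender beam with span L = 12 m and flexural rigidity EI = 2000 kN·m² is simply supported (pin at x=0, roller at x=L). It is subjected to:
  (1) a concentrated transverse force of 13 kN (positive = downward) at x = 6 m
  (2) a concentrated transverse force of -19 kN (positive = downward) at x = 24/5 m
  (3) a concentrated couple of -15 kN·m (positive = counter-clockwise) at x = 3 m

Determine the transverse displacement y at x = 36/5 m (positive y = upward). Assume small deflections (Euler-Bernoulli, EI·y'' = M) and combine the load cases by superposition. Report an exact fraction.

Load 1 — point force P=13 kN at a=6 m (b=L-a=6):
  y_1 = -Pa(L-x)(2Lx-a²-x²)/(6LEI)  [x>a] = -13·6·(12-(36/5))·(2·12·(36/5)-6²-(36/5)²)/(6·12·2000) = -6903/31250 m
Load 2 — point force P=-19 kN at a=24/5 m (b=L-a=36/5):
  y_2 = -Pa(L-x)(2Lx-a²-x²)/(6LEI)  [x>a] = -(-19)·(24/5)·(12-(36/5))·(2·12·(36/5)-(24/5)²-(36/5)²)/(6·12·2000) = 23256/78125 m
Load 3 — applied couple M₀=-15 kN·m at a=3 m (b=L-a=9):
  y_3 = (M₀x³/(6L)-M₀(x-a)²/2+C₁x)/EI  [x>a] with C₁=M₀(3b²-L²)/(6L)=-165/8 = ((-15)·(36/5)³/(6·12)-(-15)·((36/5)-3)²/2+(-165/8)·(36/5))/2000 = -2349/50000 m
Superposition: y = Σ y_i = 37251/1250000 m ≈ 0.029801 m

y(36/5) = 37251/1250000 m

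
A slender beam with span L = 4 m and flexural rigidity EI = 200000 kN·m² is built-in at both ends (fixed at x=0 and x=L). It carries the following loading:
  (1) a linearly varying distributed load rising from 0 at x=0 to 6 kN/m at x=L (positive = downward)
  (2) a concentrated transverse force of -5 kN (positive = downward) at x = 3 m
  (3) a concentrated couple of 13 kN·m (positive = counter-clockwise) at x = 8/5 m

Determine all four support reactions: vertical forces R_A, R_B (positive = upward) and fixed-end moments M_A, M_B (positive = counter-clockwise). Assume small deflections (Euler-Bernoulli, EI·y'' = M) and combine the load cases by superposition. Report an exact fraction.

Load 1 — triangular load w₀=6 kN/m (0→w₀ over full span):
  R_A = 3w₀L/20 = 3·6·4/20 = 18/5 kN
  M_A = w₀L²/30 = 6·4²/30 = 16/5 kN·m
  R_B = 7w₀L/20 = 7·6·4/20 = 42/5 kN
  M_B = -w₀L²/20 = -6·4²/20 = -24/5 kN·m
Load 2 — point force P=-5 kN at a=3 m (b=L-a=1):
  R_A = Pb²(3a+b)/L³ = (-5)·1²·(3·3+1)/4³ = -25/32 kN
  M_A = Pab²/L² = (-5)·3·1²/4² = -15/16 kN·m
  R_B = Pa²(a+3b)/L³ = (-5)·3²·(3+3·1)/4³ = -135/32 kN
  M_B = -Pa²b/L² = -(-5)·3²·1/4² = 45/16 kN·m
Load 3 — applied couple M₀=13 kN·m at a=8/5 m (b=L-a=12/5):
  R_A = 6M₀ab/L³ = 6·13·(8/5)·(12/5)/4³ = 117/25 kN
  M_A = M₀b(2a-b)/L² = 13·(12/5)·(2·(8/5)-(12/5))/4² = 39/25 kN·m
  R_B = -6M₀ab/L³ = -6·13·(8/5)·(12/5)/4³ = -117/25 kN
  M_B = M₀a(2b-a)/L² = 13·(8/5)·(2·(12/5)-(8/5))/4² = 104/25 kN·m
Superposition: R_A = 5999/800 kN, M_A = 1529/400 kN·m, R_B = -399/800 kN, M_B = 869/400 kN·m

R_A = 5999/800 kN, M_A = 1529/400 kN·m, R_B = -399/800 kN, M_B = 869/400 kN·m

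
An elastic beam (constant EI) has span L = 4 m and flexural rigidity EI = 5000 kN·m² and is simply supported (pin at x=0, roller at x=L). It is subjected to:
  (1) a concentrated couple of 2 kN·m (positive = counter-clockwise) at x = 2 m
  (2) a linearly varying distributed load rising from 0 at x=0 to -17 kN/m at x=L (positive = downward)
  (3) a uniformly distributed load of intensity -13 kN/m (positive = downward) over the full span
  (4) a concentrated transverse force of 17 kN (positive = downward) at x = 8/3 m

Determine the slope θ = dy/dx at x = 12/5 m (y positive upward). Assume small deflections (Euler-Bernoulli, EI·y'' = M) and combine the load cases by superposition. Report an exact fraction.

θ(12/5) = -641723/253125000 rad

Load 1 — applied couple M₀=2 kN·m at a=2 m (b=L-a=2):
  θ_1 = (M₀x²/(2L)-M₀(x-a)+C₁)/EI  [x>a] with C₁=M₀(3b²-L²)/(6L)=-1/3 = (2·(12/5)²/(2·4)-2·((12/5)-2)+(-1/3))/5000 = 23/375000 rad
Load 2 — triangular load w₀=-17 kN/m (0→w₀ over full span):
  θ_2 = -w₀(7L⁴-30L²x²+15x⁴)/(360LEI) = -(-17)·(7·4⁴-30·4²·(12/5)²+15·(12/5)⁴)/(360·4·5000) = -3944/3515625 rad
Load 3 — uniform load w=-13 kN/m over full span:
  θ_3 = -w(L³-6Lx²+4x³)/(24EI) = -(-13)·(4³-6·4·(12/5)²+4·(12/5)³)/(24·5000) = -481/234375 rad
Load 4 — point force P=17 kN at a=8/3 m (b=L-a=4/3):
  θ_4 = -Pb(L²-b²-3x²)/(6LEI)  [x≤a] = -17·(4/3)·(4²-(4/3)²-3·(12/5)²)/(6·4·5000) = 731/1265625 rad
Superposition: θ = Σ θ_i = -641723/253125000 rad ≈ -0.002535 rad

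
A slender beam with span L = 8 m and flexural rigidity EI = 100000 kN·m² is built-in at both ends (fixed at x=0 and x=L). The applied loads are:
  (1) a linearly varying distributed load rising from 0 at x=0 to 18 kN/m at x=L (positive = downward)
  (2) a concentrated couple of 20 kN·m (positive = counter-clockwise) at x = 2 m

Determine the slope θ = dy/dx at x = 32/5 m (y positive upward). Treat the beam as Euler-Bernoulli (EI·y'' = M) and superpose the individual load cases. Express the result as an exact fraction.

Load 1 — triangular load w₀=18 kN/m (0→w₀ over full span):
  θ_1 = -w₀(2x(L-x)(L-2x)(x+2L)+x²(L-x)²)/(120LEI) = -18·(2·(32/5)·(8-(32/5))·(8-2·(32/5))·((32/5)+2·8)+(32/5)²·(8-(32/5))²)/(120·8·100000) = 768/1953125 rad
Load 2 — applied couple M₀=20 kN·m at a=2 m (b=L-a=6):
  θ_2 = (R_Ax²/2 - M_Ax - M₀(x-a))/EI  [x>a] with R_A=45/16, M_A=-15/4 = ((45/16)·(32/5)²/2 - (-15/4)·(32/5) - 20·((32/5)-2))/100000 = -1/15625 rad
Superposition: θ = Σ θ_i = 643/1953125 rad ≈ 0.000329 rad

θ(32/5) = 643/1953125 rad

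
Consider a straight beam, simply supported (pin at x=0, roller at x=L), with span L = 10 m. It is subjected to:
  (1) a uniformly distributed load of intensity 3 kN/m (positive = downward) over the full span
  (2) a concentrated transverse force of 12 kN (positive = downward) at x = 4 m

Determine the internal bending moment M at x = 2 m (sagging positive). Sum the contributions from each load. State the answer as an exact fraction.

M(2) = 192/5 kN·m

Load 1 — uniform load w=3 kN/m over full span:
  M_1 = wx(L-x)/2 = 3·2·(10-2)/2 = 24 kN·m
Load 2 — point force P=12 kN at a=4 m (b=L-a=6):
  M_2 = Pbx/L  [x≤a] = 12·6·2/10 = 72/5 kN·m
Superposition: M = Σ M_i = 192/5 kN·m ≈ 38.400000 kN·m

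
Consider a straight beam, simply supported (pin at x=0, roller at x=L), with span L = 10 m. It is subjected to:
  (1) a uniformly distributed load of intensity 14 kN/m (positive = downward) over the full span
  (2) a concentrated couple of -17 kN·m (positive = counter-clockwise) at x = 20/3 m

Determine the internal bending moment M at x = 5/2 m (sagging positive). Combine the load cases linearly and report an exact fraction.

M(5/2) = 127 kN·m

Load 1 — uniform load w=14 kN/m over full span:
  M_1 = wx(L-x)/2 = 14·(5/2)·(10-(5/2))/2 = 525/4 kN·m
Load 2 — applied couple M₀=-17 kN·m at a=20/3 m (b=L-a=10/3):
  M_2 = M₀x/L  [x≤a] = (-17)·(5/2)/10 = -17/4 kN·m
Superposition: M = Σ M_i = 127 kN·m ≈ 127.000000 kN·m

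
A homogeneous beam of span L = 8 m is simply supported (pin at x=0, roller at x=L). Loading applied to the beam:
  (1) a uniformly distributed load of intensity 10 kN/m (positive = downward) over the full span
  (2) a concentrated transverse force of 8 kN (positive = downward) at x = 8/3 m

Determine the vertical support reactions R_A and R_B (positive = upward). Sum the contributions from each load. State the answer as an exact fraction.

R_A = 136/3 kN, R_B = 128/3 kN

Load 1 — uniform load w=10 kN/m over full span:
  R_A = wL/2 = 10·8/2 = 40 kN
  R_B = wL/2 = 10·8/2 = 40 kN
Load 2 — point force P=8 kN at a=8/3 m (b=L-a=16/3):
  R_A = Pb/L = 8·(16/3)/8 = 16/3 kN
  R_B = Pa/L = 8·(8/3)/8 = 8/3 kN
Superposition: R_A = 136/3 kN, R_B = 128/3 kN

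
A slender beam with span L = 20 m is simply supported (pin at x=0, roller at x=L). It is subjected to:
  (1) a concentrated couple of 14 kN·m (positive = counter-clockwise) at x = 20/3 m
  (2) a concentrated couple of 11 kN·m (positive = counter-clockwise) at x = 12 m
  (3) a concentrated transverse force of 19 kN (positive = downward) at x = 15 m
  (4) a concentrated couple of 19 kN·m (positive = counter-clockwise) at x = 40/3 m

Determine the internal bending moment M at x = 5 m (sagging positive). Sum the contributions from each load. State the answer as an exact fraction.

Load 1 — applied couple M₀=14 kN·m at a=20/3 m (b=L-a=40/3):
  M_1 = M₀x/L  [x≤a] = 14·5/20 = 7/2 kN·m
Load 2 — applied couple M₀=11 kN·m at a=12 m (b=L-a=8):
  M_2 = M₀x/L  [x≤a] = 11·5/20 = 11/4 kN·m
Load 3 — point force P=19 kN at a=15 m (b=L-a=5):
  M_3 = Pbx/L  [x≤a] = 19·5·5/20 = 95/4 kN·m
Load 4 — applied couple M₀=19 kN·m at a=40/3 m (b=L-a=20/3):
  M_4 = M₀x/L  [x≤a] = 19·5/20 = 19/4 kN·m
Superposition: M = Σ M_i = 139/4 kN·m ≈ 34.750000 kN·m

M(5) = 139/4 kN·m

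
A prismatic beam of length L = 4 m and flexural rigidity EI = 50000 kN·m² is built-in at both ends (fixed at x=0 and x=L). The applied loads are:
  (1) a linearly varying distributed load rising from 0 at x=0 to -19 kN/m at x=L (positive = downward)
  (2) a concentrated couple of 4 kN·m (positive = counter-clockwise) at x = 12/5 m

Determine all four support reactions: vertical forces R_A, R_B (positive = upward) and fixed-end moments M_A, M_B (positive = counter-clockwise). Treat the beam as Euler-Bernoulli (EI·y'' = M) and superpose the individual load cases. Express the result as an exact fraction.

Load 1 — triangular load w₀=-19 kN/m (0→w₀ over full span):
  R_A = 3w₀L/20 = 3·(-19)·4/20 = -57/5 kN
  M_A = w₀L²/30 = (-19)·4²/30 = -152/15 kN·m
  R_B = 7w₀L/20 = 7·(-19)·4/20 = -133/5 kN
  M_B = -w₀L²/20 = -(-19)·4²/20 = 76/5 kN·m
Load 2 — applied couple M₀=4 kN·m at a=12/5 m (b=L-a=8/5):
  R_A = 6M₀ab/L³ = 6·4·(12/5)·(8/5)/4³ = 36/25 kN
  M_A = M₀b(2a-b)/L² = 4·(8/5)·(2·(12/5)-(8/5))/4² = 32/25 kN·m
  R_B = -6M₀ab/L³ = -6·4·(12/5)·(8/5)/4³ = -36/25 kN
  M_B = M₀a(2b-a)/L² = 4·(12/5)·(2·(8/5)-(12/5))/4² = 12/25 kN·m
Superposition: R_A = -249/25 kN, M_A = -664/75 kN·m, R_B = -701/25 kN, M_B = 392/25 kN·m

R_A = -249/25 kN, M_A = -664/75 kN·m, R_B = -701/25 kN, M_B = 392/25 kN·m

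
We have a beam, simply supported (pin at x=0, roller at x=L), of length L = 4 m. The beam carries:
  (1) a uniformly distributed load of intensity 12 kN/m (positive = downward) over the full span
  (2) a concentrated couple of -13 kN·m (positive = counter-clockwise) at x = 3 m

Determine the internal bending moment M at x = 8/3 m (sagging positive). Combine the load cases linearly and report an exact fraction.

Load 1 — uniform load w=12 kN/m over full span:
  M_1 = wx(L-x)/2 = 12·(8/3)·(4-(8/3))/2 = 64/3 kN·m
Load 2 — applied couple M₀=-13 kN·m at a=3 m (b=L-a=1):
  M_2 = M₀x/L  [x≤a] = (-13)·(8/3)/4 = -26/3 kN·m
Superposition: M = Σ M_i = 38/3 kN·m ≈ 12.666667 kN·m

M(8/3) = 38/3 kN·m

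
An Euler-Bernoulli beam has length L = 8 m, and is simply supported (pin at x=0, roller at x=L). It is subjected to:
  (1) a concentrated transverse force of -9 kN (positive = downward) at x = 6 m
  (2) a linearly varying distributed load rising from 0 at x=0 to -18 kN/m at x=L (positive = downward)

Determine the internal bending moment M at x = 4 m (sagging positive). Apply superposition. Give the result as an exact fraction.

Load 1 — point force P=-9 kN at a=6 m (b=L-a=2):
  M_1 = Pbx/L  [x≤a] = (-9)·2·4/8 = -9 kN·m
Load 2 — triangular load w₀=-18 kN/m (0→w₀ over full span):
  M_2 = w₀Lx/6 - w₀x³/(6L) = (-18)·8·4/6 - (-18)·4³/(6·8) = -72 kN·m
Superposition: M = Σ M_i = -81 kN·m ≈ -81.000000 kN·m

M(4) = -81 kN·m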